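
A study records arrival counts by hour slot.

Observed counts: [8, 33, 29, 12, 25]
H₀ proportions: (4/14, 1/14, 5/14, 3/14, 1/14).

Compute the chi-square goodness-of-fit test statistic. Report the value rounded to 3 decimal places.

test statistic = 147.643

n = 107; E_i = n·p_i = [30.57, 7.64, 38.21, 22.93, 7.64]
χ² = (8−30.57)²/30.57 + (33−7.64)²/7.64 + (29−38.21)²/38.21 + (12−22.93)²/22.93 + (25−7.64)²/7.64 = 147.6430
df = 4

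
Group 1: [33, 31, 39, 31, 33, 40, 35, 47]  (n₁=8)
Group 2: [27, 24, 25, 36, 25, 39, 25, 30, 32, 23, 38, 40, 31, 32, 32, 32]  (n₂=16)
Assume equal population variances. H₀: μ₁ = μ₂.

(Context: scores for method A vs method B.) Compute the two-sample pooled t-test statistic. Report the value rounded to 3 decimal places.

test statistic = 2.268

x̄₁=36.125, s₁=5.540, n₁=8
x̄₂=30.688, s₂=5.534, n₂=16
s_p² = [7·5.540² + 15·5.534²]/22 = 30.6506
SE = √(s_p²·(1/8+1/16)) = 2.3973
t = (36.125−30.688)/2.3973 = 2.2682
df = 22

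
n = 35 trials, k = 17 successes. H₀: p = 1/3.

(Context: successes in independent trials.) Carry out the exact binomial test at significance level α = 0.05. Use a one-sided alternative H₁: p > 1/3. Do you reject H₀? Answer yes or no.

reject H₀: yes

Exact binomial: n=35, k=17, p₀=1/3=0.3333
P(X≥17) from Σ C(n,i)·p₀^i·(1−p₀)^(n−i)
p-value (one-sided, H₁ greater) = 0.04420
At α=0.05: p < α → reject H₀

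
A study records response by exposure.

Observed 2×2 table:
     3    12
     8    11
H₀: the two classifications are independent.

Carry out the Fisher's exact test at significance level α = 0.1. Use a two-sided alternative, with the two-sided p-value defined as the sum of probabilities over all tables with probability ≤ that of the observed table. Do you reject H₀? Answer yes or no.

reject H₀: no

Margins: r₁=15, r₂=19, c₁=11, c₂=23, n=34
p_obs = C(15,3)·C(19,8)/C(34,11); sum pmf over tables with pmf ≤ p_obs
p-value (two-sided) = 0.27138
At α=0.1: p ≥ α → fail to reject H₀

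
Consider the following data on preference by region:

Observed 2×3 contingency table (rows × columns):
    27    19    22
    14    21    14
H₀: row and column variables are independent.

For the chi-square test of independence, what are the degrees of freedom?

degrees of freedom = 2

df = (r−1)(c−1) = (2−1)·(3−1) = 2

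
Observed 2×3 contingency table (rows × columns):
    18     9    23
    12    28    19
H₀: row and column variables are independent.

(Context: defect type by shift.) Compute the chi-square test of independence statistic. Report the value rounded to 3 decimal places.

Row totals [50, 59], col totals [30, 37, 42], n=109
χ² = (18−13.76)²/13.76 + (9−16.97)²/16.97 + (23−19.27)²/19.27 + (12−16.24)²/16.24 + (28−20.03)²/20.03 + (19−22.73)²/22.73 = 10.6673
df = 2

test statistic = 10.667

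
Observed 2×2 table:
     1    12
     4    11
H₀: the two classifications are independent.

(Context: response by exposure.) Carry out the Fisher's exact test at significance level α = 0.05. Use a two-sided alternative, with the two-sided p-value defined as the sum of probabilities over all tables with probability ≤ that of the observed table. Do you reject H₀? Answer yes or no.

reject H₀: no

Margins: r₁=13, r₂=15, c₁=5, c₂=23, n=28
p_obs = C(13,1)·C(15,4)/C(28,5); sum pmf over tables with pmf ≤ p_obs
p-value (two-sided) = 0.33333
At α=0.05: p ≥ α → fail to reject H₀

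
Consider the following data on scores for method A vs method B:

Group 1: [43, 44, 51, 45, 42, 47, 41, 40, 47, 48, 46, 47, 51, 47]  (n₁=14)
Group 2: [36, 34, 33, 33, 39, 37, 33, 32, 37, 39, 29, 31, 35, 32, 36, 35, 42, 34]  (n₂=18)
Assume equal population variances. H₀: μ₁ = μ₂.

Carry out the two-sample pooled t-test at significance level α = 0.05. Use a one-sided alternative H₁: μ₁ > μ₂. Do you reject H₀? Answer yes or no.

x̄₁=45.643, s₁=3.365, n₁=14
x̄₂=34.833, s₂=3.204, n₂=18
s_p² = [13·3.365² + 17·3.204²]/30 = 10.7238
SE = √(s_p²·(1/14+1/18)) = 1.1669
t = (45.643−34.833)/1.1669 = 9.2631
df = 30
p-value (one-sided, H₁ greater) = 0.00000
At α=0.05: p < α → reject H₀

reject H₀: yes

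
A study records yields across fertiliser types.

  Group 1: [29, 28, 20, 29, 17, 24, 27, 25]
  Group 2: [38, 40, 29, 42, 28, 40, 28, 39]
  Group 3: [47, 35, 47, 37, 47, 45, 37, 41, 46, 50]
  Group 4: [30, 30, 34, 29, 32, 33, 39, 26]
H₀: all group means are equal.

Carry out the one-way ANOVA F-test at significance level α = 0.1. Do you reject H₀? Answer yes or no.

reject H₀: yes

Group means [24.88, 35.50, 43.20, 31.62], grand mean 34.353
SSB = Σnᵢ(x̄ᵢ−x̄)² = 1571.415; SSW = ΣΣ(x−x̄ᵢ)² = 746.350
MSB = 1571.415/3 = 523.8049; MSW = 746.350/30 = 24.8783
F = MSB/MSW = 21.0547
df = (3, 30)
p-value (upper-tail) = 0.00000
At α=0.1: p < α → reject H₀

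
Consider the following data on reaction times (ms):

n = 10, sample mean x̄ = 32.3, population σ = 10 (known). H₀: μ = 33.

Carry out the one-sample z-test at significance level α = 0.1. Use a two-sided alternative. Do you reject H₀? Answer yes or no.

SE = σ/√n = 10/√10 = 3.1623
z = (x̄−μ₀)/SE = (32.3−33)/3.1623 = -0.2214
p-value (two-sided) = 0.82481
At α=0.1: p ≥ α → fail to reject H₀

reject H₀: no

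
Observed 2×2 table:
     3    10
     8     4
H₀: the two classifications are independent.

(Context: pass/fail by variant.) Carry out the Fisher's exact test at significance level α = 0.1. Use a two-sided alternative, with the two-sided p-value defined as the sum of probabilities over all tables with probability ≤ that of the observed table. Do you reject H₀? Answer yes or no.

reject H₀: yes

Margins: r₁=13, r₂=12, c₁=11, c₂=14, n=25
p_obs = C(13,3)·C(12,8)/C(25,11); sum pmf over tables with pmf ≤ p_obs
p-value (two-sided) = 0.04718
At α=0.1: p < α → reject H₀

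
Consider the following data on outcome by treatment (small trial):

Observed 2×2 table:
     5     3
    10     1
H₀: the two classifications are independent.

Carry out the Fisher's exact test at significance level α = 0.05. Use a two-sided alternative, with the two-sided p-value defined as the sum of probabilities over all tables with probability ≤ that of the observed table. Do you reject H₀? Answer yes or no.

Margins: r₁=8, r₂=11, c₁=15, c₂=4, n=19
p_obs = C(8,5)·C(11,10)/C(19,15); sum pmf over tables with pmf ≤ p_obs
p-value (two-sided) = 0.26213
At α=0.05: p ≥ α → fail to reject H₀

reject H₀: no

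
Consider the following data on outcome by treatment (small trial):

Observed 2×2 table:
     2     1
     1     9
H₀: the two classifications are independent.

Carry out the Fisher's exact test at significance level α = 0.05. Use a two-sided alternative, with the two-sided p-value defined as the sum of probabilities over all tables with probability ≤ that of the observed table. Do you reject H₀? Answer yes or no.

Margins: r₁=3, r₂=10, c₁=3, c₂=10, n=13
p_obs = C(3,2)·C(10,1)/C(13,3); sum pmf over tables with pmf ≤ p_obs
p-value (two-sided) = 0.10839
At α=0.05: p ≥ α → fail to reject H₀

reject H₀: no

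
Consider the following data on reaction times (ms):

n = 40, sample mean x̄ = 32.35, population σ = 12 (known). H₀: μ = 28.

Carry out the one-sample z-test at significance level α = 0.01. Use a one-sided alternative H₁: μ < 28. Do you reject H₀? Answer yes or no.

SE = σ/√n = 12/√40 = 1.8974
z = (x̄−μ₀)/SE = (32.35−28)/1.8974 = 2.2927
p-value (one-sided, H₁ less) = 0.98907
At α=0.01: p ≥ α → fail to reject H₀

reject H₀: no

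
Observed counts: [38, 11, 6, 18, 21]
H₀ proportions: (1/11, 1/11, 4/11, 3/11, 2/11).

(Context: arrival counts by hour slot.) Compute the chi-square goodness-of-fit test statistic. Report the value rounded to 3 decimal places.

test statistic = 128.633

n = 94; E_i = n·p_i = [8.55, 8.55, 34.18, 25.64, 17.09]
χ² = (38−8.55)²/8.55 + (11−8.55)²/8.55 + (6−34.18)²/34.18 + (18−25.64)²/25.64 + (21−17.09)²/17.09 = 128.6330
df = 4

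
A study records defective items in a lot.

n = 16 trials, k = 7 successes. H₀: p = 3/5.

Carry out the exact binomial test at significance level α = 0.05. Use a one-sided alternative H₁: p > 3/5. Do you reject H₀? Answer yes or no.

Exact binomial: n=16, k=7, p₀=3/5=0.6000
P(X≥7) from Σ C(n,i)·p₀^i·(1−p₀)^(n−i)
p-value (one-sided, H₁ greater) = 0.94168
At α=0.05: p ≥ α → fail to reject H₀

reject H₀: no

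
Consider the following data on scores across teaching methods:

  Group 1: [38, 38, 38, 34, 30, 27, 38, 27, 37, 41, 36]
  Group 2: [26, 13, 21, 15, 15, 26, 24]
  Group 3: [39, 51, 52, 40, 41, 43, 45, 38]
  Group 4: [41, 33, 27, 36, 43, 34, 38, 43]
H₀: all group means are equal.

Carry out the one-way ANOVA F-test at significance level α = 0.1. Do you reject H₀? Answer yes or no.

reject H₀: yes

Group means [34.91, 20.00, 43.62, 36.88], grand mean 34.353
SSB = Σnᵢ(x̄ᵢ−x̄)² = 2184.106; SSW = ΣΣ(x−x̄ᵢ)² = 833.659
MSB = 2184.106/3 = 728.0352; MSW = 833.659/30 = 27.7886
F = MSB/MSW = 26.1990
df = (3, 30)
p-value (upper-tail) = 0.00000
At α=0.1: p < α → reject H₀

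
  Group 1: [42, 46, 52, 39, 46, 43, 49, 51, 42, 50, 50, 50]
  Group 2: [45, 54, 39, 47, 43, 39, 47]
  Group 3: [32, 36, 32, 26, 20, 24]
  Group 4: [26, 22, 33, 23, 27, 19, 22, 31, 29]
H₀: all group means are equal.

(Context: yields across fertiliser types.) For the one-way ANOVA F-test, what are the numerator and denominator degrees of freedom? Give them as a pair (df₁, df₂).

degrees of freedom = [3, 30]

k = 4 groups, N = 34 total
df = (k−1, N−k) = (4−1, 34−4) = (3, 30)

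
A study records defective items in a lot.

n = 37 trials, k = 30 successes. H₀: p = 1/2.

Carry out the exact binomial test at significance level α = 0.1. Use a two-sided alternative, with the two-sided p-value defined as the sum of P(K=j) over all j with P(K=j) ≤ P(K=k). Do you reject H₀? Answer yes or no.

reject H₀: yes

Exact binomial: n=37, k=30, p₀=1/2=0.5000
P(X=j) = C(n,j)·p₀^j·(1−p₀)^(n−j); p = Σ P(X=j) over j with P(X=j) ≤ P(X=30)
p-value (two-sided) = 0.00019
At α=0.1: p < α → reject H₀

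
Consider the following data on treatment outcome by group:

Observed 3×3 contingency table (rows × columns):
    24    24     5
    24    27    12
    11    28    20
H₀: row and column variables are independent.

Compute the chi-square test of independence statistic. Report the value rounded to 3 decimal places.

test statistic = 14.688

Row totals [53, 63, 59], col totals [59, 79, 37], n=175
χ² = (24−17.87)²/17.87 + (24−23.93)²/23.93 + (5−11.21)²/11.21 + (24−21.24)²/21.24 + (27−28.44)²/28.44 + (12−13.32)²/13.32 + (11−19.89)²/19.89 + (28−26.63)²/26.63 + (20−12.47)²/12.47 = 14.6880
df = 4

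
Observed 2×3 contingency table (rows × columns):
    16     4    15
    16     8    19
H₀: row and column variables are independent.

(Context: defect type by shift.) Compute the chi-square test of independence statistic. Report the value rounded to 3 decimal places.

Row totals [35, 43], col totals [32, 12, 34], n=78
χ² = (16−14.36)²/14.36 + (4−5.38)²/5.38 + (15−15.26)²/15.26 + (16−17.64)²/17.64 + (8−6.62)²/6.62 + (19−18.74)²/18.74 = 0.9939
df = 2

test statistic = 0.994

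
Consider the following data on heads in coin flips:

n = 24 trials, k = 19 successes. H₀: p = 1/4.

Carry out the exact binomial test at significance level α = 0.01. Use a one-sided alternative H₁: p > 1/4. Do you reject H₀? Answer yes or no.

reject H₀: yes

Exact binomial: n=24, k=19, p₀=1/4=0.2500
P(X≥19) from Σ C(n,i)·p₀^i·(1−p₀)^(n−i)
p-value (one-sided, H₁ greater) = 0.00000
At α=0.01: p < α → reject H₀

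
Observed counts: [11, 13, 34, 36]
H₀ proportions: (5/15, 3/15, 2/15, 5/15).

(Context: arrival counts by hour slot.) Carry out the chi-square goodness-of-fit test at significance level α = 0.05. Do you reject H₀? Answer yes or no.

n = 94; E_i = n·p_i = [31.33, 18.80, 12.53, 31.33]
χ² = (11−31.33)²/31.33 + (13−18.80)²/18.80 + (34−12.53)²/12.53 + (36−31.33)²/31.33 = 52.4468
df = 3
p-value (upper-tail) = 0.00000
At α=0.05: p < α → reject H₀

reject H₀: yes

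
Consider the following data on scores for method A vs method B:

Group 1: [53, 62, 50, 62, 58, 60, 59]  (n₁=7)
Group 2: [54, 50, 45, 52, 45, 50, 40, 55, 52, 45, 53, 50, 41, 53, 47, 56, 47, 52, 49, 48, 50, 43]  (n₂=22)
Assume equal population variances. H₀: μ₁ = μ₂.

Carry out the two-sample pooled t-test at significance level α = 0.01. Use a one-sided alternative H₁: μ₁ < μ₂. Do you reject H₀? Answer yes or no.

reject H₀: no

x̄₁=57.714, s₁=4.572, n₁=7
x̄₂=48.955, s₂=4.424, n₂=22
s_p² = [6·4.572² + 21·4.424²]/27 = 19.8660
SE = √(s_p²·(1/7+1/22)) = 1.9342
t = (57.714−48.955)/1.9342 = 4.5289
df = 27
p-value (one-sided, H₁ less) = 0.99995
At α=0.01: p ≥ α → fail to reject H₀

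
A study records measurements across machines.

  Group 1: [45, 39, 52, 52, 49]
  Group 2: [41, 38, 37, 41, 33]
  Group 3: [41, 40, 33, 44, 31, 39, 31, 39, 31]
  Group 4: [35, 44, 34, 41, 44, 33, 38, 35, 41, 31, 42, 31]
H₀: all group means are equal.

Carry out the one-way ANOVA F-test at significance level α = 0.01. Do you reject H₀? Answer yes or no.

reject H₀: yes

Group means [47.40, 38.00, 36.56, 37.42], grand mean 38.871
SSB = Σnᵢ(x̄ᵢ−x̄)² = 441.145; SSW = ΣΣ(x−x̄ᵢ)² = 628.339
MSB = 441.145/3 = 147.0483; MSW = 628.339/27 = 23.2718
F = MSB/MSW = 6.3187
df = (3, 27)
p-value (upper-tail) = 0.00218
At α=0.01: p < α → reject H₀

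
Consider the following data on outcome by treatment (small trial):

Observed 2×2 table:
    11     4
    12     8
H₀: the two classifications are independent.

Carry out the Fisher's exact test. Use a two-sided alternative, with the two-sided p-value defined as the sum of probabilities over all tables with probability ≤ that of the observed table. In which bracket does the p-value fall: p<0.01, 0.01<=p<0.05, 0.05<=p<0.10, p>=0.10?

p-value bracket: p>=0.10

Margins: r₁=15, r₂=20, c₁=23, c₂=12, n=35
p_obs = C(15,11)·C(20,12)/C(35,23); sum pmf over tables with pmf ≤ p_obs
p-value (two-sided) = 0.48854
→ bracket: p>=0.10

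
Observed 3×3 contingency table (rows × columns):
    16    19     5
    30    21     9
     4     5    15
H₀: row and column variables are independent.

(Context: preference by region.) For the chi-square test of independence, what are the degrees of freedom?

degrees of freedom = 4

df = (r−1)(c−1) = (3−1)·(3−1) = 4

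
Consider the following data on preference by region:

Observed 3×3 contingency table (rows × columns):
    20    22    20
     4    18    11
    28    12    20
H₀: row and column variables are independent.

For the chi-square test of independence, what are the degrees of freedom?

df = (r−1)(c−1) = (3−1)·(3−1) = 4

degrees of freedom = 4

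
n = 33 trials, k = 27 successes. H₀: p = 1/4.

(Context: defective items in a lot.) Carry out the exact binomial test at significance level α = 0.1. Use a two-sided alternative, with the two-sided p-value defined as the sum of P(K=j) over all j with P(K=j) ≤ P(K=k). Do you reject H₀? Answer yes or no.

Exact binomial: n=33, k=27, p₀=1/4=0.2500
P(X=j) = C(n,j)·p₀^j·(1−p₀)^(n−j); p = Σ P(X=j) over j with P(X=j) ≤ P(X=27)
p-value (two-sided) = 0.00000
At α=0.1: p < α → reject H₀

reject H₀: yes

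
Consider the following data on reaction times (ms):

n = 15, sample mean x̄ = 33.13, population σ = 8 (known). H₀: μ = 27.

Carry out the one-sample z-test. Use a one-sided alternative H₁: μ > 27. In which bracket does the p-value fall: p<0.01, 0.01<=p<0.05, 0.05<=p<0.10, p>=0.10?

SE = σ/√n = 8/√15 = 2.0656
z = (x̄−μ₀)/SE = (33.13−27)/2.0656 = 2.9677
p-value (one-sided, H₁ greater) = 0.00150
→ bracket: p<0.01

p-value bracket: p<0.01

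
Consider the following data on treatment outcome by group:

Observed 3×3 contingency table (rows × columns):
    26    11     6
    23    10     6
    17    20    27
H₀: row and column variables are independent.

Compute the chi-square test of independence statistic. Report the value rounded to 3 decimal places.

test statistic = 19.410

Row totals [43, 39, 64], col totals [66, 41, 39], n=146
χ² = (26−19.44)²/19.44 + (11−12.08)²/12.08 + (6−11.49)²/11.49 + (23−17.63)²/17.63 + (10−10.95)²/10.95 + (6−10.42)²/10.42 + (17−28.93)²/28.93 + (20−17.97)²/17.97 + (27−17.10)²/17.10 = 19.4100
df = 4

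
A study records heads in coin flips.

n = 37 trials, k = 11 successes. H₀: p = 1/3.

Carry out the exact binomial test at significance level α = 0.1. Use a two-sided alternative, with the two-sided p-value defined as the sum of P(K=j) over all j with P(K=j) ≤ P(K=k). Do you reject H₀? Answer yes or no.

reject H₀: no

Exact binomial: n=37, k=11, p₀=1/3=0.3333
P(X=j) = C(n,j)·p₀^j·(1−p₀)^(n−j); p = Σ P(X=j) over j with P(X=j) ≤ P(X=11)
p-value (two-sided) = 0.72922
At α=0.1: p ≥ α → fail to reject H₀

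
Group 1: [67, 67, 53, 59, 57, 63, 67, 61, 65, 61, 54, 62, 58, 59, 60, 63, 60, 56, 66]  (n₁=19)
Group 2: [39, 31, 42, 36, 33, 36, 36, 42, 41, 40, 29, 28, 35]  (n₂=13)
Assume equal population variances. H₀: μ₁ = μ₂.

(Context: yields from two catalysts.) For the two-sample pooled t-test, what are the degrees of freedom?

df = n₁ + n₂ − 2 = 19 + 13 − 2 = 30

degrees of freedom = 30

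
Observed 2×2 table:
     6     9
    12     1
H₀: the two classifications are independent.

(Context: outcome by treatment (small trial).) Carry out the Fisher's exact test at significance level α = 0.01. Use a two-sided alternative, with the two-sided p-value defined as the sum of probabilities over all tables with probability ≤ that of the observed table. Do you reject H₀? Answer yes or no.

reject H₀: yes

Margins: r₁=15, r₂=13, c₁=18, c₂=10, n=28
p_obs = C(15,6)·C(13,12)/C(28,18); sum pmf over tables with pmf ≤ p_obs
p-value (two-sided) = 0.00603
At α=0.01: p < α → reject H₀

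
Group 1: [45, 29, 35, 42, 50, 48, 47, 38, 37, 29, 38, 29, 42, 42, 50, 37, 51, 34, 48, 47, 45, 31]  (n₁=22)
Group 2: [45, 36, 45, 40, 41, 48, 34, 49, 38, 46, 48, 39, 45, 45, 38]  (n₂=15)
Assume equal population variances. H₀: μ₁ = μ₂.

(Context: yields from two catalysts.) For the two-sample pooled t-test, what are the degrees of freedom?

degrees of freedom = 35

df = n₁ + n₂ − 2 = 22 + 15 − 2 = 35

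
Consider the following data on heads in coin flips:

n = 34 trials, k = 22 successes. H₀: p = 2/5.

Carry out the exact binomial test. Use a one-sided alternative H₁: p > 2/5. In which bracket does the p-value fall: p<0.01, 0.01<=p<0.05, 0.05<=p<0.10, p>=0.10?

Exact binomial: n=34, k=22, p₀=2/5=0.4000
P(X≥22) from Σ C(n,i)·p₀^i·(1−p₀)^(n−i)
p-value (one-sided, H₁ greater) = 0.00313
→ bracket: p<0.01

p-value bracket: p<0.01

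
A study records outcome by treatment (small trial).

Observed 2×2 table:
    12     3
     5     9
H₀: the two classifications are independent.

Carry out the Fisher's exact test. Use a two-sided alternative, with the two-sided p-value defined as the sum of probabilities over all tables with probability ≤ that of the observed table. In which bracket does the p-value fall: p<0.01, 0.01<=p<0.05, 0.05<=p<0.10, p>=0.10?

p-value bracket: 0.01<=p<0.05

Margins: r₁=15, r₂=14, c₁=17, c₂=12, n=29
p_obs = C(15,12)·C(14,5)/C(29,17); sum pmf over tables with pmf ≤ p_obs
p-value (two-sided) = 0.02533
→ bracket: 0.01<=p<0.05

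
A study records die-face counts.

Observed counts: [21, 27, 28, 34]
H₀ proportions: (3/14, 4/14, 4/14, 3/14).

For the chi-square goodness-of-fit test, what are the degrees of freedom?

df = k − 1 = 4 − 1 = 3

degrees of freedom = 3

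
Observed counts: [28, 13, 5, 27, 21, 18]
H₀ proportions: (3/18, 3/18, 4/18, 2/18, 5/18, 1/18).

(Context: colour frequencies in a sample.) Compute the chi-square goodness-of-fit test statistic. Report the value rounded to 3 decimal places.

test statistic = 64.885

n = 112; E_i = n·p_i = [18.67, 18.67, 24.89, 12.44, 31.11, 6.22]
χ² = (28−18.67)²/18.67 + (13−18.67)²/18.67 + (5−24.89)²/24.89 + (27−12.44)²/12.44 + (21−31.11)²/31.11 + (18−6.22)²/6.22 = 64.8848
df = 5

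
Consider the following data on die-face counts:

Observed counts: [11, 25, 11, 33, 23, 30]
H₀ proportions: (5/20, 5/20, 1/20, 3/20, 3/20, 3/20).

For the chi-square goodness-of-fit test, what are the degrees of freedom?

degrees of freedom = 5

df = k − 1 = 6 − 1 = 5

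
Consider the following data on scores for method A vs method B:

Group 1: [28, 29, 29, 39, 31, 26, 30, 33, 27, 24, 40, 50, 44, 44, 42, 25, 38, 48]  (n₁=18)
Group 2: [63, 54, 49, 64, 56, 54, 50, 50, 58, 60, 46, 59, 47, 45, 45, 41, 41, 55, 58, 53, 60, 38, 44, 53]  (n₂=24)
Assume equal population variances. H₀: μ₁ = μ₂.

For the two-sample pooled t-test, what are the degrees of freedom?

degrees of freedom = 40

df = n₁ + n₂ − 2 = 18 + 24 − 2 = 40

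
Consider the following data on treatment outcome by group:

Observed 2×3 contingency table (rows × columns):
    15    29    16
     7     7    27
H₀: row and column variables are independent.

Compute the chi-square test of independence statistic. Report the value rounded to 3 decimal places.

Row totals [60, 41], col totals [22, 36, 43], n=101
χ² = (15−13.07)²/13.07 + (29−21.39)²/21.39 + (16−25.54)²/25.54 + (7−8.93)²/8.93 + (7−14.61)²/14.61 + (27−17.46)²/17.46 = 16.1653
df = 2

test statistic = 16.165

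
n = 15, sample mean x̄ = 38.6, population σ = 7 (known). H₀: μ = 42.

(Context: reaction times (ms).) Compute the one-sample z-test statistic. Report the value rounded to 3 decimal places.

SE = σ/√n = 7/√15 = 1.8074
z = (x̄−μ₀)/SE = (38.6−42)/1.8074 = -1.8812

test statistic = -1.881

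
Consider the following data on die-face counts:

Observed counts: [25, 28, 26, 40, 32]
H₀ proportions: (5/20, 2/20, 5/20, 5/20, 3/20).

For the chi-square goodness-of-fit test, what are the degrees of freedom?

df = k − 1 = 5 − 1 = 4

degrees of freedom = 4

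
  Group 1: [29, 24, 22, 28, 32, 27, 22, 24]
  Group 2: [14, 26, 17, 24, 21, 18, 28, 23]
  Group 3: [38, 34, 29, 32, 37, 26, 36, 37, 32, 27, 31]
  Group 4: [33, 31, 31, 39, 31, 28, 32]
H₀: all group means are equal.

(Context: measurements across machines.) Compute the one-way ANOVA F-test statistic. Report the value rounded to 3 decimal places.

test statistic = 14.985

Group means [26.00, 21.38, 32.64, 32.14], grand mean 28.324
SSB = Σnᵢ(x̄ᵢ−x̄)² = 736.164; SSW = ΣΣ(x−x̄ᵢ)² = 491.278
MSB = 736.164/3 = 245.3879; MSW = 491.278/30 = 16.3759
F = MSB/MSW = 14.9847
df = (3, 30)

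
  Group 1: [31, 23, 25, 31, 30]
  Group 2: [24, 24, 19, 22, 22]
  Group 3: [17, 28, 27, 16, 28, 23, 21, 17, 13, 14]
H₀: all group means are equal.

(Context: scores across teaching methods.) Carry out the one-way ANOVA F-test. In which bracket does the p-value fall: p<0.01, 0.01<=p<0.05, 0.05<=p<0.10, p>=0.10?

Group means [28.00, 22.20, 20.40], grand mean 22.750
SSB = Σnᵢ(x̄ᵢ−x̄)² = 194.550; SSW = ΣΣ(x−x̄ᵢ)² = 377.200
MSB = 194.550/2 = 97.2750; MSW = 377.200/17 = 22.1882
F = MSB/MSW = 4.3841
df = (2, 17)
p-value (upper-tail) = 0.02915
→ bracket: 0.01<=p<0.05

p-value bracket: 0.01<=p<0.05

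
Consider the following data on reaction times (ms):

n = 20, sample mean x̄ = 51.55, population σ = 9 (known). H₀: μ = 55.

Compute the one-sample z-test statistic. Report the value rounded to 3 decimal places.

test statistic = -1.714

SE = σ/√n = 9/√20 = 2.0125
z = (x̄−μ₀)/SE = (51.55−55)/2.0125 = -1.7143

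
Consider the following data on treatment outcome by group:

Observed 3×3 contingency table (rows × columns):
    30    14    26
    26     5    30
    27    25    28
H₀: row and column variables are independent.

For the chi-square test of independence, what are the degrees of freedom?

df = (r−1)(c−1) = (3−1)·(3−1) = 4

degrees of freedom = 4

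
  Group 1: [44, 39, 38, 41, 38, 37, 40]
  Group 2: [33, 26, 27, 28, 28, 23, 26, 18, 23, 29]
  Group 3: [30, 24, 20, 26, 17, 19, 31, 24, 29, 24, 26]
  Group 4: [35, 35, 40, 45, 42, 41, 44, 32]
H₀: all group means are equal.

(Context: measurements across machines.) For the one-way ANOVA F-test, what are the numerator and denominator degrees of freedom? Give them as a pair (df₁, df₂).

k = 4 groups, N = 36 total
df = (k−1, N−k) = (4−1, 36−4) = (3, 32)

degrees of freedom = [3, 32]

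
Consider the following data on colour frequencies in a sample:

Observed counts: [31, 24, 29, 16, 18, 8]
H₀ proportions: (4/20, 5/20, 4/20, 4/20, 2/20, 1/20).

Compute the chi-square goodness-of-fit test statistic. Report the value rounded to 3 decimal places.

test statistic = 9.825

n = 126; E_i = n·p_i = [25.20, 31.50, 25.20, 25.20, 12.60, 6.30]
χ² = (31−25.20)²/25.20 + (24−31.50)²/31.50 + (29−25.20)²/25.20 + (16−25.20)²/25.20 + (18−12.60)²/12.60 + (8−6.30)²/6.30 = 9.8254
df = 5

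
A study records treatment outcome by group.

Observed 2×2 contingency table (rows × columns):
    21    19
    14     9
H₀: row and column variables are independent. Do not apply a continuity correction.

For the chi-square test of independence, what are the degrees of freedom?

degrees of freedom = 1

df = (r−1)(c−1) = (2−1)·(2−1) = 1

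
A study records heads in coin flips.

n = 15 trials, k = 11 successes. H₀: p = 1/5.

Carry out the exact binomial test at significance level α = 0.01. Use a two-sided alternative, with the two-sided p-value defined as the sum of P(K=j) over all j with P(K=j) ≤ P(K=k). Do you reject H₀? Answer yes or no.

reject H₀: yes

Exact binomial: n=15, k=11, p₀=1/5=0.2000
P(X=j) = C(n,j)·p₀^j·(1−p₀)^(n−j); p = Σ P(X=j) over j with P(X=j) ≤ P(X=11)
p-value (two-sided) = 0.00001
At α=0.01: p < α → reject H₀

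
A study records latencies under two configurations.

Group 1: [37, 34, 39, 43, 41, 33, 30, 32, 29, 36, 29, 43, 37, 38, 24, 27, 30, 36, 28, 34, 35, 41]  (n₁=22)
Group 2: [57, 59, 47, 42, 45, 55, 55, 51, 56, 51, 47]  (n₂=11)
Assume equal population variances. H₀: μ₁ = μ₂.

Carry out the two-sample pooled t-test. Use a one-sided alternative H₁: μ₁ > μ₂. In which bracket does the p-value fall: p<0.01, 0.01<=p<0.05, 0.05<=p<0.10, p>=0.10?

x̄₁=34.364, s₁=5.332, n₁=22
x̄₂=51.364, s₂=5.519, n₂=11
s_p² = [21·5.332² + 10·5.519²]/31 = 29.0850
SE = √(s_p²·(1/22+1/11)) = 1.9915
t = (34.364−51.364)/1.9915 = -8.5362
df = 31
p-value (one-sided, H₁ greater) = 1.00000
→ bracket: p>=0.10

p-value bracket: p>=0.10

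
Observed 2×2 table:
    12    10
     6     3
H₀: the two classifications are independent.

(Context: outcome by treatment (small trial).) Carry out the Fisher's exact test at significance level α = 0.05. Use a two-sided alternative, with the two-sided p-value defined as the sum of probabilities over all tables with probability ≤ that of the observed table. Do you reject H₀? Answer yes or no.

Margins: r₁=22, r₂=9, c₁=18, c₂=13, n=31
p_obs = C(22,12)·C(9,6)/C(31,18); sum pmf over tables with pmf ≤ p_obs
p-value (two-sided) = 0.69613
At α=0.05: p ≥ α → fail to reject H₀

reject H₀: no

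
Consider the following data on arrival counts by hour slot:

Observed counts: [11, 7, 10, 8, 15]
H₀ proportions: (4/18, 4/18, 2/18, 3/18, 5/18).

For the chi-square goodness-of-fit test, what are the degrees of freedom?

degrees of freedom = 4

df = k − 1 = 5 − 1 = 4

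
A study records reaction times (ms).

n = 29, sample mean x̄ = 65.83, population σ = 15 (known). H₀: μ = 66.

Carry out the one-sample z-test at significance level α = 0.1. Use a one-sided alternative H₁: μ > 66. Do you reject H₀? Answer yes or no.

SE = σ/√n = 15/√29 = 2.7854
z = (x̄−μ₀)/SE = (65.83−66)/2.7854 = -0.0610
p-value (one-sided, H₁ greater) = 0.52433
At α=0.1: p ≥ α → fail to reject H₀

reject H₀: no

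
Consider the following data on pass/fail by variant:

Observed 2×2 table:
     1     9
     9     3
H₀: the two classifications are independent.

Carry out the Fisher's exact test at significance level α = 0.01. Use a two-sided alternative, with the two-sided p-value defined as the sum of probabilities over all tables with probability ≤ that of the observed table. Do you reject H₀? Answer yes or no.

reject H₀: yes

Margins: r₁=10, r₂=12, c₁=10, c₂=12, n=22
p_obs = C(10,1)·C(12,9)/C(22,10); sum pmf over tables with pmf ≤ p_obs
p-value (two-sided) = 0.00369
At α=0.01: p < α → reject H₀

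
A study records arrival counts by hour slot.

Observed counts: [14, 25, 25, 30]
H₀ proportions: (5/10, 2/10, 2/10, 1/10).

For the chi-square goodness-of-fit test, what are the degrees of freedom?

df = k − 1 = 4 − 1 = 3

degrees of freedom = 3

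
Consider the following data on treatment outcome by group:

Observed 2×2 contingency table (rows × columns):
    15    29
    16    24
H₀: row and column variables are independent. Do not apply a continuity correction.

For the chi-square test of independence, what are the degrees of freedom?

df = (r−1)(c−1) = (2−1)·(2−1) = 1

degrees of freedom = 1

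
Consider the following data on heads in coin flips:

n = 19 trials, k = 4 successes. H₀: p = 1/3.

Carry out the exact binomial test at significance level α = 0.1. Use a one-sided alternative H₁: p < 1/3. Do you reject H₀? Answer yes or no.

Exact binomial: n=19, k=4, p₀=1/3=0.3333
P(X≤4) from Σ C(n,i)·p₀^i·(1−p₀)^(n−i)
p-value (one-sided, H₁ less) = 0.18794
At α=0.1: p ≥ α → fail to reject H₀

reject H₀: no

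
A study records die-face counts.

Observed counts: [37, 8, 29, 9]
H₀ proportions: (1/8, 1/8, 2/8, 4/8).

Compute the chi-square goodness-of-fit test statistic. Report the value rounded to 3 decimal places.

test statistic = 97.602

n = 83; E_i = n·p_i = [10.38, 10.38, 20.75, 41.50]
χ² = (37−10.38)²/10.38 + (8−10.38)²/10.38 + (29−20.75)²/20.75 + (9−41.50)²/41.50 = 97.6024
df = 3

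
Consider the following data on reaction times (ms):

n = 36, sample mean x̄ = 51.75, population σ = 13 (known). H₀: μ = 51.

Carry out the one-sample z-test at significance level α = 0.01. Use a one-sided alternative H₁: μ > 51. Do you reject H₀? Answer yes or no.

reject H₀: no

SE = σ/√n = 13/√36 = 2.1667
z = (x̄−μ₀)/SE = (51.75−51)/2.1667 = 0.3462
p-value (one-sided, H₁ greater) = 0.36461
At α=0.01: p ≥ α → fail to reject H₀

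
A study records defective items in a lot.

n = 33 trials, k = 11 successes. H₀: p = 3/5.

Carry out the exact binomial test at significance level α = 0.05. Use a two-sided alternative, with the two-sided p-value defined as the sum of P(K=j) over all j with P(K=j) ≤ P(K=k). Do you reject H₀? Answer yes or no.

reject H₀: yes

Exact binomial: n=33, k=11, p₀=3/5=0.6000
P(X=j) = C(n,j)·p₀^j·(1−p₀)^(n−j); p = Σ P(X=j) over j with P(X=j) ≤ P(X=11)
p-value (two-sided) = 0.00225
At α=0.05: p < α → reject H₀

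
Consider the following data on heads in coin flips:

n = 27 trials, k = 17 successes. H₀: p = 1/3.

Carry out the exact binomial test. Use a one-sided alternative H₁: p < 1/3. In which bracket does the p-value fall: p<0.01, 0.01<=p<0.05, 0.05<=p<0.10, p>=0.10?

Exact binomial: n=27, k=17, p₀=1/3=0.3333
P(X≤17) from Σ C(n,i)·p₀^i·(1−p₀)^(n−i)
p-value (one-sided, H₁ less) = 0.99959
→ bracket: p>=0.10

p-value bracket: p>=0.10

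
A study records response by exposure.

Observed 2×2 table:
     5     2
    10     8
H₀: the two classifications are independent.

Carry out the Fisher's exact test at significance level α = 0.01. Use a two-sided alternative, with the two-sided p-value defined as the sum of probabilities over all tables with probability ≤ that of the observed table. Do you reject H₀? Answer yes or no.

reject H₀: no

Margins: r₁=7, r₂=18, c₁=15, c₂=10, n=25
p_obs = C(7,5)·C(18,10)/C(25,15); sum pmf over tables with pmf ≤ p_obs
p-value (two-sided) = 0.65925
At α=0.01: p ≥ α → fail to reject H₀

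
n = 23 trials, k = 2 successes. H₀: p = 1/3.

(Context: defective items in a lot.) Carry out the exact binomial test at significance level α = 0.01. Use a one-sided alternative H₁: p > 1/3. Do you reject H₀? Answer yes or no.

Exact binomial: n=23, k=2, p₀=1/3=0.3333
P(X≥2) from Σ C(n,i)·p₀^i·(1−p₀)^(n−i)
p-value (one-sided, H₁ greater) = 0.99889
At α=0.01: p ≥ α → fail to reject H₀

reject H₀: no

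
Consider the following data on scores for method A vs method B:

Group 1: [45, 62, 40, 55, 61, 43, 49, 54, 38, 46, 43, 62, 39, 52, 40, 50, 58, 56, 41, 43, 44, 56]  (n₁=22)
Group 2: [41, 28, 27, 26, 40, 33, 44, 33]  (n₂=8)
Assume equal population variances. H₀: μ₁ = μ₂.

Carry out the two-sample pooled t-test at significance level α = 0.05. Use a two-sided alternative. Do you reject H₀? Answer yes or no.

reject H₀: yes

x̄₁=48.955, s₁=7.979, n₁=22
x̄₂=34.000, s₂=6.928, n₂=8
s_p² = [21·7.979² + 7·6.928²]/28 = 59.7484
SE = √(s_p²·(1/22+1/8)) = 3.1913
t = (48.955−34.000)/3.1913 = 4.6860
df = 28
p-value (two-sided) = 0.00007
At α=0.05: p < α → reject H₀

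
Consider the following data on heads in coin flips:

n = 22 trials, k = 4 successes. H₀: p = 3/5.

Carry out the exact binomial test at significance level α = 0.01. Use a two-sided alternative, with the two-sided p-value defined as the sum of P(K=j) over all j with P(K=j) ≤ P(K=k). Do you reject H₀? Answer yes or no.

Exact binomial: n=22, k=4, p₀=3/5=0.6000
P(X=j) = C(n,j)·p₀^j·(1−p₀)^(n−j); p = Σ P(X=j) over j with P(X=j) ≤ P(X=4)
p-value (two-sided) = 0.00009
At α=0.01: p < α → reject H₀

reject H₀: yes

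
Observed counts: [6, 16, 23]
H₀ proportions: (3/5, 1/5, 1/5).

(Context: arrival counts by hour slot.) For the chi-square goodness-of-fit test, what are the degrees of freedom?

df = k − 1 = 3 − 1 = 2

degrees of freedom = 2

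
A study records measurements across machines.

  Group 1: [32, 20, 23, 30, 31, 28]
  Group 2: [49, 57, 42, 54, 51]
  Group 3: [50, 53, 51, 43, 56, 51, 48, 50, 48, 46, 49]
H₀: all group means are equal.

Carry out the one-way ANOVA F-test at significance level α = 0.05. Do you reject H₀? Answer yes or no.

reject H₀: yes

Group means [27.33, 50.60, 49.55], grand mean 43.727
SSB = Σnᵢ(x̄ᵢ−x̄)² = 2221.103; SSW = ΣΣ(x−x̄ᵢ)² = 363.261
MSB = 2221.103/2 = 1110.5515; MSW = 363.261/19 = 19.1190
F = MSB/MSW = 58.0863
df = (2, 19)
p-value (upper-tail) = 0.00000
At α=0.05: p < α → reject H₀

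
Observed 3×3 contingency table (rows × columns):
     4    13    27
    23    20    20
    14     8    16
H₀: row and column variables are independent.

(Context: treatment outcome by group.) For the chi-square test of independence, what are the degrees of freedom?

degrees of freedom = 4

df = (r−1)(c−1) = (3−1)·(3−1) = 4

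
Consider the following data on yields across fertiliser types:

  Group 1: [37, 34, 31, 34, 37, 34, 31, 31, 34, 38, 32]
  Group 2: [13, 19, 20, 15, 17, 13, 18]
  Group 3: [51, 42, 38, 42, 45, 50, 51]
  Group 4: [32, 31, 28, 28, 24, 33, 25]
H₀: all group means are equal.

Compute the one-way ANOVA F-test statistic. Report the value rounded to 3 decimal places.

Group means [33.91, 16.43, 45.57, 28.71], grand mean 31.500
SSB = Σnᵢ(x̄ᵢ−x̄)² = 3094.234; SSW = ΣΣ(x−x̄ᵢ)² = 345.766
MSB = 3094.234/3 = 1031.4113; MSW = 345.766/28 = 12.3488
F = MSB/MSW = 83.5232
df = (3, 28)

test statistic = 83.523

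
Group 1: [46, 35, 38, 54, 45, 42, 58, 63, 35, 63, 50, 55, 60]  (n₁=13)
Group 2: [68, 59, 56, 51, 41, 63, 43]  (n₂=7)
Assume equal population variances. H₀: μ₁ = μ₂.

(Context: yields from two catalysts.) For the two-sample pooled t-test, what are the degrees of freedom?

degrees of freedom = 18

df = n₁ + n₂ − 2 = 13 + 7 − 2 = 18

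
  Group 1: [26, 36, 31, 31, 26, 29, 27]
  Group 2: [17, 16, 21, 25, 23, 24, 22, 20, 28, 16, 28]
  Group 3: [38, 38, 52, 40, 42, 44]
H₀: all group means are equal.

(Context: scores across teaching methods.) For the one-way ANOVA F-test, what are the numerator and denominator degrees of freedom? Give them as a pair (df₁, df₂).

degrees of freedom = [2, 21]

k = 3 groups, N = 24 total
df = (k−1, N−k) = (3−1, 24−3) = (2, 21)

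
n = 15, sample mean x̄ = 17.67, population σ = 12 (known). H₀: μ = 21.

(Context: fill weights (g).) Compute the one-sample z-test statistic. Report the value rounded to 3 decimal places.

SE = σ/√n = 12/√15 = 3.0984
z = (x̄−μ₀)/SE = (17.67−21)/3.0984 = -1.0748

test statistic = -1.075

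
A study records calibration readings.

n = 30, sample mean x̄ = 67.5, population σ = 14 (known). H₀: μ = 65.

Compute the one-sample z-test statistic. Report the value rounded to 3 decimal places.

SE = σ/√n = 14/√30 = 2.5560
z = (x̄−μ₀)/SE = (67.5−65)/2.5560 = 0.9781

test statistic = 0.978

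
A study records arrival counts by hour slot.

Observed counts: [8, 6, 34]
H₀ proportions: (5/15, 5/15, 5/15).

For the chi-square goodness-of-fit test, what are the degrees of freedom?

df = k − 1 = 3 − 1 = 2

degrees of freedom = 2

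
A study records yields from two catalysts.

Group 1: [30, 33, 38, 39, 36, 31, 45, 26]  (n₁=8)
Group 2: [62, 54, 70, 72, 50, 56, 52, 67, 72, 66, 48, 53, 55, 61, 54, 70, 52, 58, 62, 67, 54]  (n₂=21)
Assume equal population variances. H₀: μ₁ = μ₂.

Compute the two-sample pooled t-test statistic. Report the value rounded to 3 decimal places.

x̄₁=34.750, s₁=5.994, n₁=8
x̄₂=59.762, s₂=7.758, n₂=21
s_p² = [7·5.994² + 20·7.758²]/27 = 53.9004
SE = √(s_p²·(1/8+1/21)) = 3.0503
t = (34.750−59.762)/3.0503 = -8.1999
df = 27

test statistic = -8.200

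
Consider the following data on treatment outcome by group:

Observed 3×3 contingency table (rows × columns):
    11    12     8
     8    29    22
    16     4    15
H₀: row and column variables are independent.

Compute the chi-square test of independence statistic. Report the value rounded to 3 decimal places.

Row totals [31, 59, 35], col totals [35, 45, 45], n=125
χ² = (11−8.68)²/8.68 + (12−11.16)²/11.16 + (8−11.16)²/11.16 + (8−16.52)²/16.52 + (29−21.24)²/21.24 + (22−21.24)²/21.24 + (16−9.80)²/9.80 + (4−12.60)²/12.60 + (15−12.60)²/12.60 = 19.0839
df = 4

test statistic = 19.084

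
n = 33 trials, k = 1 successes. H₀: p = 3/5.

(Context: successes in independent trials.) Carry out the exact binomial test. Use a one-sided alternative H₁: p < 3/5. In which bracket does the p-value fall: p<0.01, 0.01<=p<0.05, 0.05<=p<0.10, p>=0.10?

p-value bracket: p<0.01

Exact binomial: n=33, k=1, p₀=3/5=0.6000
P(X≤1) from Σ C(n,i)·p₀^i·(1−p₀)^(n−i)
p-value (one-sided, H₁ less) = 0.00000
→ bracket: p<0.01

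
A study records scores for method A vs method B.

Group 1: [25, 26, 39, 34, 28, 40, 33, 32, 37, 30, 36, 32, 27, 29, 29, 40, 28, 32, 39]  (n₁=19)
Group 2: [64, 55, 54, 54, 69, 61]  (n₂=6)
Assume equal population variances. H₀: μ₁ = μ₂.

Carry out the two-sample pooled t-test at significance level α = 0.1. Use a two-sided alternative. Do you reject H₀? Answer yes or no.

reject H₀: yes

x̄₁=32.421, s₁=4.903, n₁=19
x̄₂=59.500, s₂=6.221, n₂=6
s_p² = [18·4.903² + 5·6.221²]/23 = 27.2231
SE = √(s_p²·(1/19+1/6)) = 2.4434
t = (32.421−59.500)/2.4434 = -11.0827
df = 23
p-value (two-sided) = 0.00000
At α=0.1: p < α → reject H₀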